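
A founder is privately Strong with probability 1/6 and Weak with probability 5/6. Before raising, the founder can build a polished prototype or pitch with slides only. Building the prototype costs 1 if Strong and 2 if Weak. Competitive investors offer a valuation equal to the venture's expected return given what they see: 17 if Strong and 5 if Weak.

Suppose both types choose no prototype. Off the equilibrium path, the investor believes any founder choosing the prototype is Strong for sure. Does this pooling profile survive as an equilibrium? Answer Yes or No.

On path, the investor holds the prior and pays 1/6·17 + 5/6·5 = 7. Off path (the prototype), believing Strong, it pays 17.
Strong: no prototype nets 7; the prototype nets 17 − 1 = 16. Strong would deviate.
Weak: no prototype nets 7; the prototype nets 17 − 2 = 15. Weak would deviate.
A type deviates, so pooling fails.

No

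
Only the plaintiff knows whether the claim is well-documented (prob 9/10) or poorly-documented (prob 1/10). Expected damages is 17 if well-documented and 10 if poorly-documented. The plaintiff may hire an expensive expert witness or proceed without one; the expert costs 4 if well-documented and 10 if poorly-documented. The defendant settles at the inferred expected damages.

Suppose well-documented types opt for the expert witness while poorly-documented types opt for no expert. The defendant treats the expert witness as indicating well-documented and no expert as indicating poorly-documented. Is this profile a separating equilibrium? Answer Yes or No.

Yes

Under these beliefs, the expert witness earns settlement 17 and no expert earns settlement 10.
well-documented: the expert witness nets 17 − 4 = 13; no expert nets 10. well-documented prefers the expert witness.
poorly-documented: the expert witness nets 17 − 10 = 7; no expert nets 10. poorly-documented prefers no expert.
Neither type deviates, so the separating profile is an equilibrium.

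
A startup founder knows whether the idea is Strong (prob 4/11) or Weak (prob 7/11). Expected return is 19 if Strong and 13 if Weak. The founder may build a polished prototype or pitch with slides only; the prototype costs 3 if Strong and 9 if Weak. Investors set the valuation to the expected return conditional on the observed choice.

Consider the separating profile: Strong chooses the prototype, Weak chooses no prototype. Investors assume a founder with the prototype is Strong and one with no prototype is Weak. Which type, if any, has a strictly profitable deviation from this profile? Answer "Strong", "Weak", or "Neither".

The prototype pays 19; no prototype pays 13.
Strong: assigned the prototype, nets 19 − 3 = 16; deviating to no prototype nets 13.
Weak: assigned no prototype, nets 13; deviating to the prototype nets 19 − 9 = 10.
Both types strictly prefer their assigned action; no profitable deviation.

Neither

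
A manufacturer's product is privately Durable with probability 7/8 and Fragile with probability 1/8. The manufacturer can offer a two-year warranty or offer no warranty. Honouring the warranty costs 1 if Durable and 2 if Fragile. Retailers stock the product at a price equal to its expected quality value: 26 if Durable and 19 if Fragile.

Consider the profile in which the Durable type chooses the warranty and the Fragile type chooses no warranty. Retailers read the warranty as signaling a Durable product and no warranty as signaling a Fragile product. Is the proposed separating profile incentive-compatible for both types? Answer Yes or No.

No

Under these beliefs, the warranty earns price 26 and no warranty earns price 19.
Durable: the warranty nets 26 − 1 = 25; no warranty nets 19. Durable prefers the warranty.
Fragile: the warranty nets 26 − 2 = 24; no warranty nets 19. Fragile would deviate to the warranty.
Fragile has a profitable deviation, so the profile is not an equilibrium.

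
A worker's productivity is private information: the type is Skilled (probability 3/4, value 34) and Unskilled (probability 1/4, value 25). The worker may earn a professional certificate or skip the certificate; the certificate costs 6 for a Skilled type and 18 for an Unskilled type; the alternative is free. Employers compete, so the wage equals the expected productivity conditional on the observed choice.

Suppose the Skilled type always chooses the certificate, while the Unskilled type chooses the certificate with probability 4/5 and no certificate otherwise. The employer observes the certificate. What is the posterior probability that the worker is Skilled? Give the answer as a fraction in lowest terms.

P(the certificate) = (3/4)·1 + (1/4)·(4/5) = 19/20.
By Bayes' rule, P(Skilled | the certificate) = (3/4) / (19/20) = 15/19.

15/19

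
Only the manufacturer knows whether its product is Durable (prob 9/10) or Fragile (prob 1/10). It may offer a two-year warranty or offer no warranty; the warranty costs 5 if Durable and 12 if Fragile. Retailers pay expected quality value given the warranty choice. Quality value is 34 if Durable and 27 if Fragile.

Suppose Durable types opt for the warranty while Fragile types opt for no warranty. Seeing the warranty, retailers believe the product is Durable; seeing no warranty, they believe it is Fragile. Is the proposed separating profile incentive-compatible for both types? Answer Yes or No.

Under these beliefs, the warranty earns price 34 and no warranty earns price 27.
Durable: the warranty nets 34 − 5 = 29; no warranty nets 27. Durable prefers the warranty.
Fragile: the warranty nets 34 − 12 = 22; no warranty nets 27. Fragile prefers no warranty.
Neither type deviates, so the separating profile is an equilibrium.

Yes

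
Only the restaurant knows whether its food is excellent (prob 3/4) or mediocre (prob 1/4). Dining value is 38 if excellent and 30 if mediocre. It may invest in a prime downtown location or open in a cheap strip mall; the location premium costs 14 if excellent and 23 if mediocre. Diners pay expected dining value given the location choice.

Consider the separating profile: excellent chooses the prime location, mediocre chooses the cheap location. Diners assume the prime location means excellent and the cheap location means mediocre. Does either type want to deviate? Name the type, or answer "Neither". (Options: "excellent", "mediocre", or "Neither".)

The prime location pays 38; the cheap location pays 30.
excellent: assigned the prime location, nets 38 − 14 = 24; deviating to the cheap location nets 30.
mediocre: assigned the cheap location, nets 30; deviating to the prime location nets 38 − 23 = 15.
The excellent type gains 6 by deviating.

excellent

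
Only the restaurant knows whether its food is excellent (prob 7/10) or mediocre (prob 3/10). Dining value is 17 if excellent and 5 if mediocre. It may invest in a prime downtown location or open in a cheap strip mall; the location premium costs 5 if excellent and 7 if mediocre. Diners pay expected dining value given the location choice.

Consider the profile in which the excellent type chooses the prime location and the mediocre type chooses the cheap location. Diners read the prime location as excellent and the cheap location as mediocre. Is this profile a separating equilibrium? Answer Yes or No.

No

Under these beliefs, the prime location earns price premium 17 and the cheap location earns price premium 5.
excellent: the prime location nets 17 − 5 = 12; the cheap location nets 5. excellent prefers the prime location.
mediocre: the prime location nets 17 − 7 = 10; the cheap location nets 5. mediocre would deviate to the prime location.
mediocre has a profitable deviation, so the profile is not an equilibrium.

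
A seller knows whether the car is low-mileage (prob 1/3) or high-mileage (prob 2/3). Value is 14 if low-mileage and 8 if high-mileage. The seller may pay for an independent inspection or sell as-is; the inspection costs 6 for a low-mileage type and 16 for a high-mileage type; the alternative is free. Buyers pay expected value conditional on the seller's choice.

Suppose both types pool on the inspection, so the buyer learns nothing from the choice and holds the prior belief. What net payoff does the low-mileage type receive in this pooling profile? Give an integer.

Pooled price = 1/3·14 + 2/3·8 = 10.
low-mileage pays cost 6 for the inspection, so net payoff = 10 − 6 = 4.

4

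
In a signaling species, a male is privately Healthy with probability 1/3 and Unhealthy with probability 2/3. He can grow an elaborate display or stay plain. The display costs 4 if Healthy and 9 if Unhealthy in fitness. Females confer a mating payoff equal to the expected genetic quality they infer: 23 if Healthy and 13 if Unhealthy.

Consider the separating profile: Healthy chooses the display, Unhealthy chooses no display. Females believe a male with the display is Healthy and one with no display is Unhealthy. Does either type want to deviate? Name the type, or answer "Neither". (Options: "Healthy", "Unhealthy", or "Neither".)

Unhealthy

The display pays 23; no display pays 13.
Healthy: assigned the display, nets 23 − 4 = 19; deviating to no display nets 13.
Unhealthy: assigned no display, nets 13; deviating to the display nets 23 − 9 = 14.
The Unhealthy type gains 1 by deviating.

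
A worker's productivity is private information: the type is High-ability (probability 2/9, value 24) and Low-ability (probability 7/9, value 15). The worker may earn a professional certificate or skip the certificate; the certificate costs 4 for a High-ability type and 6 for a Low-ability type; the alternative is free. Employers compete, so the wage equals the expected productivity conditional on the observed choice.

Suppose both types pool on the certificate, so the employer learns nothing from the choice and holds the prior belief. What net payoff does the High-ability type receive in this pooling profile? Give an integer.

Pooled wage = 2/9·24 + 7/9·15 = 17.
High-ability pays cost 4 for the certificate, so net payoff = 17 − 4 = 13.

13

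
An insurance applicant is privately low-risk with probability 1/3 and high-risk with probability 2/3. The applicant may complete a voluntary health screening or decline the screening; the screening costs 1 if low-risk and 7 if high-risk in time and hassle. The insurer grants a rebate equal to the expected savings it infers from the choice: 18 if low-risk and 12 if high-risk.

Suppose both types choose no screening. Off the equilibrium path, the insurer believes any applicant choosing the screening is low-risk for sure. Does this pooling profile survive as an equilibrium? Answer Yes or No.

No

On path, the insurer holds the prior and pays 1/3·18 + 2/3·12 = 14. Off path (the screening), believing low-risk, it pays 18.
low-risk: no screening nets 14; the screening nets 18 − 1 = 17. low-risk would deviate.
high-risk: no screening nets 14; the screening nets 18 − 7 = 11. high-risk stays.
A type deviates, so pooling fails.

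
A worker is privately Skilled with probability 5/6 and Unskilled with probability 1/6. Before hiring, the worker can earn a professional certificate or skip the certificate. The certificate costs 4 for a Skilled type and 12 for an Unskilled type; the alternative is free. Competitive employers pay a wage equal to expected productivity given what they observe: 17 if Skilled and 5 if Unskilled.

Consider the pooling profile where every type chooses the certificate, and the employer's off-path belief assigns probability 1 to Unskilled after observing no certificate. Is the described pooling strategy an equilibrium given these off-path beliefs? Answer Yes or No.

No

On path, the employer holds the prior and pays 5/6·17 + 1/6·5 = 15. Off path (no certificate), believing Unskilled, it pays 5.
Skilled: the certificate nets 15 − 4 = 11; no certificate nets 5. Skilled stays.
Unskilled: the certificate nets 15 − 12 = 3; no certificate nets 5. Unskilled would deviate.
A type deviates, so pooling fails.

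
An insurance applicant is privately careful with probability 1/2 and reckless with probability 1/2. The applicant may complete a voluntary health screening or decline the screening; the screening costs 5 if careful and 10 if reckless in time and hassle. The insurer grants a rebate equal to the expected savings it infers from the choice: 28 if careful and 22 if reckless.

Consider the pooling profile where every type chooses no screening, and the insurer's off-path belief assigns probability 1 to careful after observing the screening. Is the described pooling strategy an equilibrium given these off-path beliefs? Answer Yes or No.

Yes

On path, the insurer holds the prior and pays 1/2·28 + 1/2·22 = 25. Off path (the screening), believing careful, it pays 28.
careful: no screening nets 25; the screening nets 28 − 5 = 23. careful stays.
reckless: no screening nets 25; the screening nets 28 − 10 = 18. reckless stays.
No type deviates, so pooling is sustained.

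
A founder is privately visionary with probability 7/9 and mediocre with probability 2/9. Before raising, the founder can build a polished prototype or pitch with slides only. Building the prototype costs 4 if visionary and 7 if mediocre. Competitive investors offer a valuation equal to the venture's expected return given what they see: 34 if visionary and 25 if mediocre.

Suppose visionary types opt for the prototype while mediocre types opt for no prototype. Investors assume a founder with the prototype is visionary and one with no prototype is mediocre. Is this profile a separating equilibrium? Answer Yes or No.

Under these beliefs, the prototype earns valuation 34 and no prototype earns valuation 25.
visionary: the prototype nets 34 − 4 = 30; no prototype nets 25. visionary prefers the prototype.
mediocre: the prototype nets 34 − 7 = 27; no prototype nets 25. mediocre would deviate to the prototype.
mediocre has a profitable deviation, so the profile is not an equilibrium.

No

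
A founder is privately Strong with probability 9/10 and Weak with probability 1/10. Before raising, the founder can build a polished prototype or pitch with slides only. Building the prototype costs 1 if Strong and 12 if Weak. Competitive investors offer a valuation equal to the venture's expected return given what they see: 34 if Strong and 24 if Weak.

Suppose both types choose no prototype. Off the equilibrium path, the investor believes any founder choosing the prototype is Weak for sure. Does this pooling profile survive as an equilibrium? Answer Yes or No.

On path, the investor holds the prior and pays 9/10·34 + 1/10·24 = 33. Off path (the prototype), believing Weak, it pays 24.
Strong: no prototype nets 33; the prototype nets 24 − 1 = 23. Strong stays.
Weak: no prototype nets 33; the prototype nets 24 − 12 = 12. Weak stays.
No type deviates, so pooling is sustained.

Yes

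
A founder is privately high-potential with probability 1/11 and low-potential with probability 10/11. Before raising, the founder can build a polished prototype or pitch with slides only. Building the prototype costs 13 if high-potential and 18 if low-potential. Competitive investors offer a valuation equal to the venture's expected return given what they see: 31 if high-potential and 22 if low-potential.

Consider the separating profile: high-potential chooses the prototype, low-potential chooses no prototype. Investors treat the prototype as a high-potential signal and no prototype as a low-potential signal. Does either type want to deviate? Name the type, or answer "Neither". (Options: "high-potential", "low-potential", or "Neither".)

The prototype pays 31; no prototype pays 22.
high-potential: assigned the prototype, nets 31 − 13 = 18; deviating to no prototype nets 22.
low-potential: assigned no prototype, nets 22; deviating to the prototype nets 31 − 18 = 13.
The high-potential type gains 4 by deviating.

high-potential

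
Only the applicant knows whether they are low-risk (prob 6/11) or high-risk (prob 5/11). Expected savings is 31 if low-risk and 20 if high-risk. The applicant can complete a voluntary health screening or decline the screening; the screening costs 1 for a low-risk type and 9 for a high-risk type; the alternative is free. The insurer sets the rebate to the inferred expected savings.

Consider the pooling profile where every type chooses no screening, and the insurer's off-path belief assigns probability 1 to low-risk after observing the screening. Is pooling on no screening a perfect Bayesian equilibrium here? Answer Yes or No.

On path, the insurer holds the prior and pays 6/11·31 + 5/11·20 = 26. Off path (the screening), believing low-risk, it pays 31.
low-risk: no screening nets 26; the screening nets 31 − 1 = 30. low-risk would deviate.
high-risk: no screening nets 26; the screening nets 31 − 9 = 22. high-risk stays.
A type deviates, so pooling fails.

No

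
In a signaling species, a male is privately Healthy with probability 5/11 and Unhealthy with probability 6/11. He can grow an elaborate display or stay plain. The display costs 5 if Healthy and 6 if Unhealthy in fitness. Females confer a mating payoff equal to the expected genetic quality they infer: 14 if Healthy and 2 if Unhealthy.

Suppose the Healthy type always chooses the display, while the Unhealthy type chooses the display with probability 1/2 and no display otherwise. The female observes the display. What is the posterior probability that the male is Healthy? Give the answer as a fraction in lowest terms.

5/8

P(the display) = (5/11)·1 + (6/11)·(1/2) = 8/11.
By Bayes' rule, P(Healthy | the display) = (5/11) / (8/11) = 5/8.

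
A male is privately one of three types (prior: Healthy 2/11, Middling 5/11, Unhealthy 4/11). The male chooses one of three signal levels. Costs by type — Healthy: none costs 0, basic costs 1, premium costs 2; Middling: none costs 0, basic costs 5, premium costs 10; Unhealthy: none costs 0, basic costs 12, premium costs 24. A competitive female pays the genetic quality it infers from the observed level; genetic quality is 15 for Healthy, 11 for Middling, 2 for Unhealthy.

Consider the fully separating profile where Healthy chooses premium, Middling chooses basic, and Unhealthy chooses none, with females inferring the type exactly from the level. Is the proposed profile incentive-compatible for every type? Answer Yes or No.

Yes

Separating mating payoffs: premium → 15, basic → 11, none → 2.
Healthy (assigned premium): none: 2 − 0 = 2; basic: 11 − 1 = 10; premium: 15 − 2 = 13. Healthy stays.
Middling (assigned basic): none: 2 − 0 = 2; basic: 11 − 5 = 6; premium: 15 − 10 = 5. Middling stays.
Unhealthy (assigned none): none: 2 − 0 = 2; basic: 11 − 12 = -1; premium: 15 − 24 = -9. Unhealthy stays.
Every type prefers its assigned level; separation holds.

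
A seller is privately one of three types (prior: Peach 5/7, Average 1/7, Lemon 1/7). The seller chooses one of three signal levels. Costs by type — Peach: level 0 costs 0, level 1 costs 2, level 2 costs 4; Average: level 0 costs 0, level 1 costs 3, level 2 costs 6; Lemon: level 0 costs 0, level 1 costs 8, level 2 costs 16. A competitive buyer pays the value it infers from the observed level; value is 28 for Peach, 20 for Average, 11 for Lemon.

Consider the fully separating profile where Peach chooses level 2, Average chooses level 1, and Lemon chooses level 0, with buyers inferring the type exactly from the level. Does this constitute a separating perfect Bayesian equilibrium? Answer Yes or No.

Separating prices: level 2 → 28, level 1 → 20, level 0 → 11.
Peach (assigned level 2): level 0: 11 − 0 = 11; level 1: 20 − 2 = 18; level 2: 28 − 4 = 24. Peach stays.
Average (assigned level 1): level 0: 11 − 0 = 11; level 1: 20 − 3 = 17; level 2: 28 − 6 = 22. Average prefers level 2.
Lemon (assigned level 0): level 0: 11 − 0 = 11; level 1: 20 − 8 = 12; level 2: 28 − 16 = 12. Lemon prefers level 1.
At least one type deviates; the separating profile fails.

No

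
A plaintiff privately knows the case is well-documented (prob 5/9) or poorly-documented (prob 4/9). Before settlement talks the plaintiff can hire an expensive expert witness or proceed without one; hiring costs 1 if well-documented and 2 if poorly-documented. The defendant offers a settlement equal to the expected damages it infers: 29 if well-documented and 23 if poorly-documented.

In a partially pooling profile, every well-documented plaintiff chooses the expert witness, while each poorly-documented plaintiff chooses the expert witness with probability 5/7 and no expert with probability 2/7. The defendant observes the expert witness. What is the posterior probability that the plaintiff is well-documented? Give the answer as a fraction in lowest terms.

P(the expert witness) = (5/9)·1 + (4/9)·(5/7) = 55/63.
By Bayes' rule, P(well-documented | the expert witness) = (5/9) / (55/63) = 7/11.

7/11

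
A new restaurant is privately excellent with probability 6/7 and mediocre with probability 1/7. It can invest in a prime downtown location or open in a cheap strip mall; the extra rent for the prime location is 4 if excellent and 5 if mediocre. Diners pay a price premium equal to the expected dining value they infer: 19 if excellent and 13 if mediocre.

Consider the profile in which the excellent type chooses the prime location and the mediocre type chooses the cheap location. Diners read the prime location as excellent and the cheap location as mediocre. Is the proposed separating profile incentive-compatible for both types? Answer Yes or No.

Under these beliefs, the prime location earns price premium 19 and the cheap location earns price premium 13.
excellent: the prime location nets 19 − 4 = 15; the cheap location nets 13. excellent prefers the prime location.
mediocre: the prime location nets 19 − 5 = 14; the cheap location nets 13. mediocre would deviate to the prime location.
mediocre has a profitable deviation, so the profile is not an equilibrium.

No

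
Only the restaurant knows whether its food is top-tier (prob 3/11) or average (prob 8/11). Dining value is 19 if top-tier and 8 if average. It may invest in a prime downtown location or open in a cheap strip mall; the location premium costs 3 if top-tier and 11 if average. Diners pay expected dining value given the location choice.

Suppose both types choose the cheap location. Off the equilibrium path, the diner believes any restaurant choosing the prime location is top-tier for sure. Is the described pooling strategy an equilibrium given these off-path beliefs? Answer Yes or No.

On path, the diner holds the prior and pays 3/11·19 + 8/11·8 = 11. Off path (the prime location), believing top-tier, it pays 19.
top-tier: the cheap location nets 11; the prime location nets 19 − 3 = 16. top-tier would deviate.
average: the cheap location nets 11; the prime location nets 19 − 11 = 8. average stays.
A type deviates, so pooling fails.

No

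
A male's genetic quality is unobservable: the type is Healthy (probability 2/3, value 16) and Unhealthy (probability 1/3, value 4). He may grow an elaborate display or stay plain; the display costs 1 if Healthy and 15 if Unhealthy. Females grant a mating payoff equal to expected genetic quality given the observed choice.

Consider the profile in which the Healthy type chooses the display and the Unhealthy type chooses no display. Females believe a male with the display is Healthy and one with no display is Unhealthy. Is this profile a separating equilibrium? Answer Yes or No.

Yes

Under these beliefs, the display earns mating payoff 16 and no display earns mating payoff 4.
Healthy: the display nets 16 − 1 = 15; no display nets 4. Healthy prefers the display.
Unhealthy: the display nets 16 − 15 = 1; no display nets 4. Unhealthy prefers no display.
Neither type deviates, so the separating profile is an equilibrium.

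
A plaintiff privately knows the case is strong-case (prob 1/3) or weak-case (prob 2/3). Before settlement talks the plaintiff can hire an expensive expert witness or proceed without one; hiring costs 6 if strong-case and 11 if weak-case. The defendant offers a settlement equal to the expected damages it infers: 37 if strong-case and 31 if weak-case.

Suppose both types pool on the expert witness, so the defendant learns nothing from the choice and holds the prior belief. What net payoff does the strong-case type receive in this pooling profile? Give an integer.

Pooled settlement = 1/3·37 + 2/3·31 = 33.
strong-case pays cost 6 for the expert witness, so net payoff = 33 − 6 = 27.

27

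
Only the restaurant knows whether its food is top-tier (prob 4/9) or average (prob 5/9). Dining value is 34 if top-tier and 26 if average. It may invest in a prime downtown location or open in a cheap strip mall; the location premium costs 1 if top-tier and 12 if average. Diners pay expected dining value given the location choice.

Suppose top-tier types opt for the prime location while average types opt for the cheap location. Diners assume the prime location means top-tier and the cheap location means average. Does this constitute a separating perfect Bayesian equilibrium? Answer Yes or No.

Yes

Under these beliefs, the prime location earns price premium 34 and the cheap location earns price premium 26.
top-tier: the prime location nets 34 − 1 = 33; the cheap location nets 26. top-tier prefers the prime location.
average: the prime location nets 34 − 12 = 22; the cheap location nets 26. average prefers the cheap location.
Neither type deviates, so the separating profile is an equilibrium.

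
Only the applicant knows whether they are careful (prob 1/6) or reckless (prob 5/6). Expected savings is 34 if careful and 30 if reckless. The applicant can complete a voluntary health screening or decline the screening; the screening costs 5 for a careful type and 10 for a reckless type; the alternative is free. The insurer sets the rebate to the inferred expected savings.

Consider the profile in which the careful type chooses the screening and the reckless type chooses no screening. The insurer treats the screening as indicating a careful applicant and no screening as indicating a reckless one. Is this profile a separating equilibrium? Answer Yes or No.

Under these beliefs, the screening earns rebate 34 and no screening earns rebate 30.
careful: the screening nets 34 − 5 = 29; no screening nets 30. careful would deviate to no screening.
reckless: the screening nets 34 − 10 = 24; no screening nets 30. reckless prefers no screening.
careful has a profitable deviation, so the profile is not an equilibrium.

No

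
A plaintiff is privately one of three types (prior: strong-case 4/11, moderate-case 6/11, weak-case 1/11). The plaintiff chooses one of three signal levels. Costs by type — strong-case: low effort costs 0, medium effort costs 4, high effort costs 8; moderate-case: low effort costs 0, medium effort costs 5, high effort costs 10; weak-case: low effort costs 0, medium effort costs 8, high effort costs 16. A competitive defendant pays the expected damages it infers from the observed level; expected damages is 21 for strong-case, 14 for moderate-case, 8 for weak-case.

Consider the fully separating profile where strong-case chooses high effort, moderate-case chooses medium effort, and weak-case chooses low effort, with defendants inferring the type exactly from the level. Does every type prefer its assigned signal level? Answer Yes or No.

Separating settlements: high effort → 21, medium effort → 14, low effort → 8.
strong-case (assigned high effort): low effort: 8 − 0 = 8; medium effort: 14 − 4 = 10; high effort: 21 − 8 = 13. strong-case stays.
moderate-case (assigned medium effort): low effort: 8 − 0 = 8; medium effort: 14 − 5 = 9; high effort: 21 − 10 = 11. moderate-case prefers high effort.
weak-case (assigned low effort): low effort: 8 − 0 = 8; medium effort: 14 − 8 = 6; high effort: 21 − 16 = 5. weak-case stays.
At least one type deviates; the separating profile fails.

No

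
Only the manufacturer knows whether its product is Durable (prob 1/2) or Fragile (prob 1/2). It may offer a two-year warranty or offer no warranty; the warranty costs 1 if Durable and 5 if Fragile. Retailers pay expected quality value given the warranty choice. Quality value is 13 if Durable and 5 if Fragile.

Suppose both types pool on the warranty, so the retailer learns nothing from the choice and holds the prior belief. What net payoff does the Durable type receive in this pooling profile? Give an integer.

Pooled price = 1/2·13 + 1/2·5 = 9.
Durable pays cost 1 for the warranty, so net payoff = 9 − 1 = 8.

8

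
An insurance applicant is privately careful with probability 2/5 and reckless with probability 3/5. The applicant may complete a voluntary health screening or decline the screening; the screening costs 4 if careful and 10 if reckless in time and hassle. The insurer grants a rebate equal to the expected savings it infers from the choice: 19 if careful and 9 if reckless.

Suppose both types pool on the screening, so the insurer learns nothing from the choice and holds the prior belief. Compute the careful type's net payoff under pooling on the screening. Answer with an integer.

9

Pooled rebate = 2/5·19 + 3/5·9 = 13.
careful pays cost 4 for the screening, so net payoff = 13 − 4 = 9.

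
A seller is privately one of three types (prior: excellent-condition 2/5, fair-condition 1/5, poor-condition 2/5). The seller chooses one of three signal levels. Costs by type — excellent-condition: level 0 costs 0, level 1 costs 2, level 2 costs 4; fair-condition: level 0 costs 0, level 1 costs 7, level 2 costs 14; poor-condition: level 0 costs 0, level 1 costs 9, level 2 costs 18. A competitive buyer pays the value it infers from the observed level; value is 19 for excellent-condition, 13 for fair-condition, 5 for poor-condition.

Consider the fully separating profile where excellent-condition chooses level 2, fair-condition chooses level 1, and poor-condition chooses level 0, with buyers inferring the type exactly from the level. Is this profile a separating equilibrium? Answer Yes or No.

Separating prices: level 2 → 19, level 1 → 13, level 0 → 5.
excellent-condition (assigned level 2): level 0: 5 − 0 = 5; level 1: 13 − 2 = 11; level 2: 19 − 4 = 15. excellent-condition stays.
fair-condition (assigned level 1): level 0: 5 − 0 = 5; level 1: 13 − 7 = 6; level 2: 19 − 14 = 5. fair-condition stays.
poor-condition (assigned level 0): level 0: 5 − 0 = 5; level 1: 13 − 9 = 4; level 2: 19 − 18 = 1. poor-condition stays.
Every type prefers its assigned level; separation holds.

Yes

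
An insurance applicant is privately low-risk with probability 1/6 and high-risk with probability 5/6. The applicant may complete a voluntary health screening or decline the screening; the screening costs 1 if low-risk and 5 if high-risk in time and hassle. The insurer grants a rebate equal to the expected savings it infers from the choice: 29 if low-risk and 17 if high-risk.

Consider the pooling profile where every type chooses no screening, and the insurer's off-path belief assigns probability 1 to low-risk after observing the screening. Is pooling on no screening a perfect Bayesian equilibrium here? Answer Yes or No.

No

On path, the insurer holds the prior and pays 1/6·29 + 5/6·17 = 19. Off path (the screening), believing low-risk, it pays 29.
low-risk: no screening nets 19; the screening nets 29 − 1 = 28. low-risk would deviate.
high-risk: no screening nets 19; the screening nets 29 − 5 = 24. high-risk would deviate.
A type deviates, so pooling fails.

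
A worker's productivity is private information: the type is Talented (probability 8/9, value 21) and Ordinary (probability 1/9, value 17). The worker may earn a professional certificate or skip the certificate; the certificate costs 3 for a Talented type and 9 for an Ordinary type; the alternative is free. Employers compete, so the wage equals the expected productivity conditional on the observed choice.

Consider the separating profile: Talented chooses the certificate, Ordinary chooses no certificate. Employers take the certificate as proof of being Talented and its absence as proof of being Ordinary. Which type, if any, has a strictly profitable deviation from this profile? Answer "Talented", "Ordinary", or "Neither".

Neither

The certificate pays 21; no certificate pays 17.
Talented: assigned the certificate, nets 21 − 3 = 18; deviating to no certificate nets 17.
Ordinary: assigned no certificate, nets 17; deviating to the certificate nets 21 − 9 = 12.
Both types strictly prefer their assigned action; no profitable deviation.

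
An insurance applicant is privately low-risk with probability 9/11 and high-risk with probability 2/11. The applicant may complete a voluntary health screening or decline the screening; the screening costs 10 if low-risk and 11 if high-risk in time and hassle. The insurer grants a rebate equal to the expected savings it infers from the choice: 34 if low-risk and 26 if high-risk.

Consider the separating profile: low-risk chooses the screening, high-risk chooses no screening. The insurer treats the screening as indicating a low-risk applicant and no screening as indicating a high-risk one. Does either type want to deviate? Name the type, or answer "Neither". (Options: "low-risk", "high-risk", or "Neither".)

low-risk

The screening pays 34; no screening pays 26.
low-risk: assigned the screening, nets 34 − 10 = 24; deviating to no screening nets 26.
high-risk: assigned no screening, nets 26; deviating to the screening nets 34 − 11 = 23.
The low-risk type gains 2 by deviating.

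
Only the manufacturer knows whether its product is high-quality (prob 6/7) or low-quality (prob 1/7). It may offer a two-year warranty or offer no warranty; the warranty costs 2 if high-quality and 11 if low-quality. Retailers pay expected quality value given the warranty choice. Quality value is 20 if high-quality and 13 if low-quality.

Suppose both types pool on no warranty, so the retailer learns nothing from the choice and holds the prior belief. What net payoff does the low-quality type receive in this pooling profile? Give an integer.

19

Pooled price = 6/7·20 + 1/7·13 = 19.
low-quality pays no cost for no warranty, so net payoff = 19.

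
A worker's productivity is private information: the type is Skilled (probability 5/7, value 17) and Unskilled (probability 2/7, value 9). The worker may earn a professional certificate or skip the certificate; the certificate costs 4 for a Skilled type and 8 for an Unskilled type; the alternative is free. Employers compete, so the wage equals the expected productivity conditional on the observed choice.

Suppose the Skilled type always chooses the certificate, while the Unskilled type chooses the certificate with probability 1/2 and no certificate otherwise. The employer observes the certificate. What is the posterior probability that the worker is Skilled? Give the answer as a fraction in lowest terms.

P(the certificate) = (5/7)·1 + (2/7)·(1/2) = 6/7.
By Bayes' rule, P(Skilled | the certificate) = (5/7) / (6/7) = 5/6.

5/6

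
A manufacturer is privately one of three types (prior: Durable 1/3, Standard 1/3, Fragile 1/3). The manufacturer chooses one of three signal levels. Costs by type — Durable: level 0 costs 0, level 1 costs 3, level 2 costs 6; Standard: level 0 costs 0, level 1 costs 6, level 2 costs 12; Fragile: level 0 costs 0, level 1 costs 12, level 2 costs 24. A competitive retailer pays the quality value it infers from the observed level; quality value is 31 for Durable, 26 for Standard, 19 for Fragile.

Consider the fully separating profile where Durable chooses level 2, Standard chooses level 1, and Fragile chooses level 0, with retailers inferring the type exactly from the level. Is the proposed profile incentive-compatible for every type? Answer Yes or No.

Yes

Separating prices: level 2 → 31, level 1 → 26, level 0 → 19.
Durable (assigned level 2): level 0: 19 − 0 = 19; level 1: 26 − 3 = 23; level 2: 31 − 6 = 25. Durable stays.
Standard (assigned level 1): level 0: 19 − 0 = 19; level 1: 26 − 6 = 20; level 2: 31 − 12 = 19. Standard stays.
Fragile (assigned level 0): level 0: 19 − 0 = 19; level 1: 26 − 12 = 14; level 2: 31 − 24 = 7. Fragile stays.
Every type prefers its assigned level; separation holds.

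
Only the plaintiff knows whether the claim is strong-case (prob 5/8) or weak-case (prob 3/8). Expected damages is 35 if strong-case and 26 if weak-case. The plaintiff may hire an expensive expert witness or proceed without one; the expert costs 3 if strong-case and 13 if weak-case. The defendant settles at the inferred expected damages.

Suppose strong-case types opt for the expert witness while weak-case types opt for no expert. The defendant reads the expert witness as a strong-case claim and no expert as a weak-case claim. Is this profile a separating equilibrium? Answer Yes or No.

Yes

Under these beliefs, the expert witness earns settlement 35 and no expert earns settlement 26.
strong-case: the expert witness nets 35 − 3 = 32; no expert nets 26. strong-case prefers the expert witness.
weak-case: the expert witness nets 35 − 13 = 22; no expert nets 26. weak-case prefers no expert.
Neither type deviates, so the separating profile is an equilibrium.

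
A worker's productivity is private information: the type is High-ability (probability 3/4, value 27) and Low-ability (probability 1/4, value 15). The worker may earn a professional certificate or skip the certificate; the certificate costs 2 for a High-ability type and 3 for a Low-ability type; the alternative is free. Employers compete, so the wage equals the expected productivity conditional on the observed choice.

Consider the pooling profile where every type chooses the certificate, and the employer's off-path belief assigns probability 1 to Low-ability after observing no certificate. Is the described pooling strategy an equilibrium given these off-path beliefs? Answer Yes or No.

Yes

On path, the employer holds the prior and pays 3/4·27 + 1/4·15 = 24. Off path (no certificate), believing Low-ability, it pays 15.
High-ability: the certificate nets 24 − 2 = 22; no certificate nets 15. High-ability stays.
Low-ability: the certificate nets 24 − 3 = 21; no certificate nets 15. Low-ability stays.
No type deviates, so pooling is sustained.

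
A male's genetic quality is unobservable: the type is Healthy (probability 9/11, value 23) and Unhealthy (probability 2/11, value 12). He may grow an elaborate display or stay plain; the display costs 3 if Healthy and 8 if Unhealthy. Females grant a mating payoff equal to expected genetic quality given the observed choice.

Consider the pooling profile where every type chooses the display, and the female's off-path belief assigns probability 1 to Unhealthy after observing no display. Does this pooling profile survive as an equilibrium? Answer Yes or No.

Yes

On path, the female holds the prior and pays 9/11·23 + 2/11·12 = 21. Off path (no display), believing Unhealthy, it pays 12.
Healthy: the display nets 21 − 3 = 18; no display nets 12. Healthy stays.
Unhealthy: the display nets 21 − 8 = 13; no display nets 12. Unhealthy stays.
No type deviates, so pooling is sustained.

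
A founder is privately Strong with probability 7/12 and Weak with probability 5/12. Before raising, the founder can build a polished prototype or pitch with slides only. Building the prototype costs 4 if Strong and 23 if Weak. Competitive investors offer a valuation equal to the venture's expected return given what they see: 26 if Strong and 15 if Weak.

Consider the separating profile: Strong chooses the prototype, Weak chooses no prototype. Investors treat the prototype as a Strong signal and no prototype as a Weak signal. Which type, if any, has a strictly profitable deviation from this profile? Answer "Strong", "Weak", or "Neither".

The prototype pays 26; no prototype pays 15.
Strong: assigned the prototype, nets 26 − 4 = 22; deviating to no prototype nets 15.
Weak: assigned no prototype, nets 15; deviating to the prototype nets 26 − 23 = 3.
Both types strictly prefer their assigned action; no profitable deviation.

Neither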